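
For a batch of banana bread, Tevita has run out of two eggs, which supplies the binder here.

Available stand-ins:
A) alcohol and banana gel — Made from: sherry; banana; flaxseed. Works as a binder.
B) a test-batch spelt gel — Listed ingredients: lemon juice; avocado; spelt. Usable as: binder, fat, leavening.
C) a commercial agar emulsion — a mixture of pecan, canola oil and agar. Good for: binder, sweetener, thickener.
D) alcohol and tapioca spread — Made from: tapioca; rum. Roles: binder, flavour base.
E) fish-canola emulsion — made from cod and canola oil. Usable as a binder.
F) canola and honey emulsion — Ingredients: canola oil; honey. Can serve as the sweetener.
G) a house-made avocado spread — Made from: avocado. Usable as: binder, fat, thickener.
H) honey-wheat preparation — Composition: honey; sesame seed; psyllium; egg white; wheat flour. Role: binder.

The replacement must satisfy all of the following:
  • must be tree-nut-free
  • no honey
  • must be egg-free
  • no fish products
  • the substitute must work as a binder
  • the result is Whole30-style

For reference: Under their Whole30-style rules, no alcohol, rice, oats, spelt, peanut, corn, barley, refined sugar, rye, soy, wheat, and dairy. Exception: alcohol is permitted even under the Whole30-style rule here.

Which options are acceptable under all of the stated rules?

A, D, G

A: alcohol is permitted under the Whole30-style carve-out; nothing else excluded — OK
B: has spelt, so not Whole30-style — reject
C: has pecan, so not tree-nut-free — out
D: alcohol is permitted under the Whole30-style carve-out; nothing else excluded — OK
E: has cod, so not fish-free — no
F: not usable as a binder; has honey, so not honey-free — out
G: every rule checks out — OK
H: has wheat flour, so not Whole30-style; has honey, so not honey-free (and 1 more) — no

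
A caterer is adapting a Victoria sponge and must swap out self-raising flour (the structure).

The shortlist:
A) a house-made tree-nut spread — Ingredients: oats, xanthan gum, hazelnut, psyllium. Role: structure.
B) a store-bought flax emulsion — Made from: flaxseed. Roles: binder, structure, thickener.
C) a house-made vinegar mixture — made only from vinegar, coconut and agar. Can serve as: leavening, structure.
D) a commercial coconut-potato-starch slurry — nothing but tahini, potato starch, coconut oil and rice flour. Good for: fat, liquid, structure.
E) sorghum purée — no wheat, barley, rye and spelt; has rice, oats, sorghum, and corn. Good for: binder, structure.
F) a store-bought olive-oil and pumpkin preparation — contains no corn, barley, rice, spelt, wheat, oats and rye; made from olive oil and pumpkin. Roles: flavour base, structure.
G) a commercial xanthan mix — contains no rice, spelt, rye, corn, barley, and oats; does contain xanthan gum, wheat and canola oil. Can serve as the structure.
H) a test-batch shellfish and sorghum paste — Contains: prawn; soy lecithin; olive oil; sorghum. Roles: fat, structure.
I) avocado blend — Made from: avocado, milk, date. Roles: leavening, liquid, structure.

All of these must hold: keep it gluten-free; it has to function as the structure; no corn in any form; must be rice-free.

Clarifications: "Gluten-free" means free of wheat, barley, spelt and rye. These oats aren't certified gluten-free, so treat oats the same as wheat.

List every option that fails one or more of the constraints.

A, D, E, G

A: has oats, so not gluten-free — no
B: all constraints satisfied — OK
C: all constraints satisfied — OK
D: has rice flour, so not rice-free — reject
E: has oats, so not gluten-free; has rice, so not rice-free (and 1 more) — out
F: works as a structure, gluten-free, no corn — OK
G: has wheat, so not gluten-free — reject
H: prawn and soy lecithin etc. — none of it excluded — OK
I: only milk, date and avocado; none excluded — valid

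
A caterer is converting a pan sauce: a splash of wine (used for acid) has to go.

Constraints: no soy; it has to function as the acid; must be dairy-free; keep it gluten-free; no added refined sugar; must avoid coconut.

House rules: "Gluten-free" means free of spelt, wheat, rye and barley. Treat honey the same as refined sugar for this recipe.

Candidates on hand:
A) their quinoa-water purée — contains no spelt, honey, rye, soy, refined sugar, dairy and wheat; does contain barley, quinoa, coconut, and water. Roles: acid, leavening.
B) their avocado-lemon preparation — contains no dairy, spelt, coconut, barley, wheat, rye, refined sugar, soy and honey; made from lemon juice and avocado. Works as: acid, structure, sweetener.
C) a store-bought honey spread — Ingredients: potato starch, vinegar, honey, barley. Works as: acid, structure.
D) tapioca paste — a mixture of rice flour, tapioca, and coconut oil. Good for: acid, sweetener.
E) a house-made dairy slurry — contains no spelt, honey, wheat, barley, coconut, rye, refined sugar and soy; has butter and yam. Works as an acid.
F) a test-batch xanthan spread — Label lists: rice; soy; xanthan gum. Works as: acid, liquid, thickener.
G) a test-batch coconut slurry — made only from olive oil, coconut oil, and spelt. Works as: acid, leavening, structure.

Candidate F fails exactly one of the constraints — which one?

usable as an acid: satisfied
gluten-free: satisfied
no-added-sugar: satisfied
coconut-free: satisfied
dairy-free: satisfied
soy-free: has soy — fails

soy-free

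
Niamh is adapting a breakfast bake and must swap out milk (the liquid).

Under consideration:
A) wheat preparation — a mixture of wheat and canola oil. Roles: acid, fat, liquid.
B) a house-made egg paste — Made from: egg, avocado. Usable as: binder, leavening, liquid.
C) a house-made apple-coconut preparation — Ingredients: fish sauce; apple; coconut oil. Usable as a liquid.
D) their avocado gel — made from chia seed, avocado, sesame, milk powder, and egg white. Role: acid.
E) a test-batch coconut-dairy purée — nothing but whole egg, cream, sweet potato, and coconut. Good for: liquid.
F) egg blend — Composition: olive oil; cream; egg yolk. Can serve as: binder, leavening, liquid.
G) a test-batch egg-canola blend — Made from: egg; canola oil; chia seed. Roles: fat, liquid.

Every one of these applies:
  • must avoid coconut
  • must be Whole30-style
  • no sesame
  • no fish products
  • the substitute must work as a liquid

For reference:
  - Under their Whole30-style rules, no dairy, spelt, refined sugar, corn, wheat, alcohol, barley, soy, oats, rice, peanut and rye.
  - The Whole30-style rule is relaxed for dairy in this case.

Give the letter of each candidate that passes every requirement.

A: has wheat, so not Whole30-style — reject
B: no fish, Whole30-style — valid
C: has fish sauce, so not fish-free; has coconut oil, so not coconut-free — no
D: not usable as a liquid; has sesame, so not sesame-free — no
E: has coconut, so not coconut-free — out
F: dairy is permitted under the Whole30-style carve-out; nothing else excluded — valid
G: only egg, canola oil and chia seed; none excluded — keep

B, F, G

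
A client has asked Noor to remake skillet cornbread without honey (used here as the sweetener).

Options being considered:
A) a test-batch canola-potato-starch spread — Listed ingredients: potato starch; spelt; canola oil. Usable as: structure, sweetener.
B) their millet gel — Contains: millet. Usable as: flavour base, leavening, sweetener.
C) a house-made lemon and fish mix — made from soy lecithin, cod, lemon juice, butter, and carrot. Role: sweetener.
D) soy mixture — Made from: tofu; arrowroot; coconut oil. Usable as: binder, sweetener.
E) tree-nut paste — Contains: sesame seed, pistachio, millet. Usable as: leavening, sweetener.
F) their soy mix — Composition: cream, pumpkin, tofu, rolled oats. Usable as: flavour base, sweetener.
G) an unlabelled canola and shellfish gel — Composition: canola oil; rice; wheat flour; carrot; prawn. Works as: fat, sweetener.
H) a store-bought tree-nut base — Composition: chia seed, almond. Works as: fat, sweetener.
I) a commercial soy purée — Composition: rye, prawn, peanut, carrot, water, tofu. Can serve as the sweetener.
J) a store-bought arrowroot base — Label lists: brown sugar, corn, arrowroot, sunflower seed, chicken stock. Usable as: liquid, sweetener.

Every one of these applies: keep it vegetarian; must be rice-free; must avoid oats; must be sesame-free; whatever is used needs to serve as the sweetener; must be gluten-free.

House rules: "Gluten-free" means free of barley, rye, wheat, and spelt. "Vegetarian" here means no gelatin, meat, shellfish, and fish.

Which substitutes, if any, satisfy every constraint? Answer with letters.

A: has spelt, so not gluten-free — no
B: all constraints satisfied — keep
C: has cod, so not vegetarian — reject
D: only coconut oil, tofu, and arrowroot; none excluded — valid
E: has sesame seed, so not sesame-free — out
F: has rolled oats, so not oat-free — no
G: has wheat flour, so not gluten-free; has prawn, so not vegetarian (and 1 more) — out
H: works as a sweetener, vegetarian, no oats — valid
I: has rye, so not gluten-free; has prawn, so not vegetarian — out
J: has chicken stock, so not vegetarian — no

B, D, H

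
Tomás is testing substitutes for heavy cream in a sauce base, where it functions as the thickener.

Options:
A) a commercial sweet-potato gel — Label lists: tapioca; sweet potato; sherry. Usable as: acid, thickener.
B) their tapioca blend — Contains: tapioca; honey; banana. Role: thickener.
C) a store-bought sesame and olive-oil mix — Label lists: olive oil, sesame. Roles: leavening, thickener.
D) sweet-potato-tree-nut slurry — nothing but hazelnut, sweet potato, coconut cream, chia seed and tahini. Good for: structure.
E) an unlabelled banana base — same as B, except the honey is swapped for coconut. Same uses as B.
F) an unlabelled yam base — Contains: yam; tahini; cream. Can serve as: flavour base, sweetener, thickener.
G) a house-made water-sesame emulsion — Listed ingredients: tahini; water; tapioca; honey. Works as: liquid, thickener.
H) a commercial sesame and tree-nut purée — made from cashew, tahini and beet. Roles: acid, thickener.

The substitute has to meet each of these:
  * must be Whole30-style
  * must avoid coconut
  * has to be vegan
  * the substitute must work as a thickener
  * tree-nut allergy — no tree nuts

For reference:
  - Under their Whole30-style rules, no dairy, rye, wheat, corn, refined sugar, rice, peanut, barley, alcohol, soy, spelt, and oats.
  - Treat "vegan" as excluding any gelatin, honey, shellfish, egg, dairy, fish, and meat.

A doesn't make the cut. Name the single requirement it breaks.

usable as a thickener: satisfied
Whole30-style: has sherry — fails
vegan: satisfied
tree-nut-free: satisfied
coconut-free: satisfied

Whole30-style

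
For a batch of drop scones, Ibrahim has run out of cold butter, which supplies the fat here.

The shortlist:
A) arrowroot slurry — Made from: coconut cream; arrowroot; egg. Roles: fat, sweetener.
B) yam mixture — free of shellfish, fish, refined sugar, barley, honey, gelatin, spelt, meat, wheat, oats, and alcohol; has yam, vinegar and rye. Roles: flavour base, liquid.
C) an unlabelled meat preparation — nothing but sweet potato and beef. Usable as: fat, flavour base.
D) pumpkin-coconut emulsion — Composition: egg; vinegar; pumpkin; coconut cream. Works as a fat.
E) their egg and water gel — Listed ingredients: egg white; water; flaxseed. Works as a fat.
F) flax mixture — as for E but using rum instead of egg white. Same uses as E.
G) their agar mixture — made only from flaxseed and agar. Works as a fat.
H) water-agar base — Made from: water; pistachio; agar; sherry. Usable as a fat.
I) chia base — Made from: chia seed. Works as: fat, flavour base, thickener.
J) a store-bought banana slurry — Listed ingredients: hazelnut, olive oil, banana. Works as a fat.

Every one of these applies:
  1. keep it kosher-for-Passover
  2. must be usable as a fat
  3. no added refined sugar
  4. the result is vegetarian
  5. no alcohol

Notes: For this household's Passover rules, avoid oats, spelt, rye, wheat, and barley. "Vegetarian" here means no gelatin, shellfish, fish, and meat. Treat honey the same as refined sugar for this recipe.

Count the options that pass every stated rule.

6

A: all constraints satisfied — valid
B: not usable as a fat; has rye, so not kosher-for-Passover — reject
C: has beef, so not vegetarian — reject
D: works as a fat, no-added-sugar, vegetarian — OK
E: all constraints satisfied — keep
F: has rum, so not alcohol-free — reject
G: only agar and flaxseed; none excluded — valid
H: has sherry, so not alcohol-free — no
I: only chia seed; none excluded — valid
J: no-added-sugar, no alcohol — keep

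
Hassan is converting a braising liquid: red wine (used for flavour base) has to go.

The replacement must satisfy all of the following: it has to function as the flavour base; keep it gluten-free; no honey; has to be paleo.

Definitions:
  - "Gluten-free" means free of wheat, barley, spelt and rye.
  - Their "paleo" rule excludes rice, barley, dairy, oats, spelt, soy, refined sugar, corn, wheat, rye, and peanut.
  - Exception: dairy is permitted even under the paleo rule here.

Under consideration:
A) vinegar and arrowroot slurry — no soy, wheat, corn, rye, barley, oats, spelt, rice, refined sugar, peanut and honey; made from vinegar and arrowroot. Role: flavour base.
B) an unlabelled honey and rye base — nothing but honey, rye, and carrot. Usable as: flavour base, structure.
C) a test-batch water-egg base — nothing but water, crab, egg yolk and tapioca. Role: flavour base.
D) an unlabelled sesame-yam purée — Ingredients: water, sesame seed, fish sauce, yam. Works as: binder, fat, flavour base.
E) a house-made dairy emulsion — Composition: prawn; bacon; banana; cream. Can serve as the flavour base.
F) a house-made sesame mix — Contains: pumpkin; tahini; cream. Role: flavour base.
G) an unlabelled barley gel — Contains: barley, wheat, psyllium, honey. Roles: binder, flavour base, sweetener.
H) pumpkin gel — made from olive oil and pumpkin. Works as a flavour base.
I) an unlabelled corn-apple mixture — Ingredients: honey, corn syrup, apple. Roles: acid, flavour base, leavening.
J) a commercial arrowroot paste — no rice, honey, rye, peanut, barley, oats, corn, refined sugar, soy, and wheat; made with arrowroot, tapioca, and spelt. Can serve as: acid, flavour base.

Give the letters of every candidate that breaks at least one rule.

A: paleo, no honey — keep
B: has rye, so not gluten-free; has rye, so not paleo (and 1 more) — reject
C: works as a flavour base, paleo, gluten-free — OK
D: gluten-free, paleo — keep
E: dairy is permitted under the paleo carve-out; nothing else excluded — keep
F: dairy is permitted under the paleo carve-out; nothing else excluded — OK
G: has barley, so not gluten-free; has barley, so not paleo (and 1 more) — out
H: nothing on the exclusion list — OK
I: has corn syrup, so not paleo; has honey, so not honey-free — reject
J: has spelt, so not gluten-free; has spelt, so not paleo — out

B, G, I, J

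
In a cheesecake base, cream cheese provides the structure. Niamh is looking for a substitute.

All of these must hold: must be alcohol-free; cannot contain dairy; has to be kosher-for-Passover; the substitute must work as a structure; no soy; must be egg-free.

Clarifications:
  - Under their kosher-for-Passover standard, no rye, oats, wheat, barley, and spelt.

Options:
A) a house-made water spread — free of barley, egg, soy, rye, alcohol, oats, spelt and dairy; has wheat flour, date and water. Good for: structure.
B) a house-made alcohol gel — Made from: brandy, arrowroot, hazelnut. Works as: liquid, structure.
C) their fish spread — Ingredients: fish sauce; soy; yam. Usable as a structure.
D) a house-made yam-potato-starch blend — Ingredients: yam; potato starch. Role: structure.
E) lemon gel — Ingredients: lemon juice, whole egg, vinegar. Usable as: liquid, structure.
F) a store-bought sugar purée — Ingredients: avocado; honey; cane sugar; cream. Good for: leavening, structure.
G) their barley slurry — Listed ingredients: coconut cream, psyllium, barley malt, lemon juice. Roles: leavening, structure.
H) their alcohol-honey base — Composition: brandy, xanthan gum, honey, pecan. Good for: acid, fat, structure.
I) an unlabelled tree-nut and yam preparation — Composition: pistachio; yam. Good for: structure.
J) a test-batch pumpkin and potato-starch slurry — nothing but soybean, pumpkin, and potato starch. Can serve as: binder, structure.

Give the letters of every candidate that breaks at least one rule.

A: has wheat flour, so not kosher-for-Passover — reject
B: has brandy, so not alcohol-free — out
C: has soy, so not soy-free — no
D: only yam and potato starch; none excluded — keep
E: has whole egg, so not egg-free — out
F: has cream, so not dairy-free — reject
G: has barley malt, so not kosher-for-Passover — no
H: has brandy, so not alcohol-free — no
I: no alcohol, no soy — keep
J: has soybean, so not soy-free — no

A, B, C, E, F, G, H, J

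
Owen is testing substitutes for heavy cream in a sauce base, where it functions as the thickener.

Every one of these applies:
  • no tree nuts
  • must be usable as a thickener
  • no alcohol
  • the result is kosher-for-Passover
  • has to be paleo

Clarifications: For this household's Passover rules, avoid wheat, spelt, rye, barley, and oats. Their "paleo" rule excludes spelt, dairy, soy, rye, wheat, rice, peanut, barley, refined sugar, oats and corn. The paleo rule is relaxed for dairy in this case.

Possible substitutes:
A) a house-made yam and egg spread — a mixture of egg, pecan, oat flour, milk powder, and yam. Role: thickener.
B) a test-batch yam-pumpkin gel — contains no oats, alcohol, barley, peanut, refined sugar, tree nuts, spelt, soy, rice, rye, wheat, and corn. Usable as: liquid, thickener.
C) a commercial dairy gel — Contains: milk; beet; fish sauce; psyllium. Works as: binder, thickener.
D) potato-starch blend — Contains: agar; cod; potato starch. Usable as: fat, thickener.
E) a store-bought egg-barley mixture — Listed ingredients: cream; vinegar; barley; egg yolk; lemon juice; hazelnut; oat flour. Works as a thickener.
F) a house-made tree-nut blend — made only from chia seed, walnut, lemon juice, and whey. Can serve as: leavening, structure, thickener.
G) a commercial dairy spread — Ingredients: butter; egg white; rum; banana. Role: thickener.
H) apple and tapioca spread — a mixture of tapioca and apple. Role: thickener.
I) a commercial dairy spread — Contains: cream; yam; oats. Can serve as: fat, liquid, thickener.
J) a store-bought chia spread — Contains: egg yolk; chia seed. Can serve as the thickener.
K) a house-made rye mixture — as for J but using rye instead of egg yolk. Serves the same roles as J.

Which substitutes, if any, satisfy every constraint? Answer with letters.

B, C, D, H, J

A: has oat flour, so not kosher-for-Passover; has oat flour, so not paleo (and 1 more) — reject
B: works as a thickener, no alcohol, paleo — OK
C: dairy is permitted under the paleo carve-out; nothing else excluded — OK
D: only cod, potato starch, and agar; none excluded — keep
E: has barley, so not kosher-for-Passover; has barley, so not paleo (and 1 more) — no
F: has walnut, so not tree-nut-free — no
G: has rum, so not alcohol-free — reject
H: kosher-for-Passover, no alcohol — valid
I: has oats, so not kosher-for-Passover; has oats, so not paleo — reject
J: only egg yolk and chia seed; none excluded — keep
K: has rye, so not kosher-for-Passover; has rye, so not paleo — no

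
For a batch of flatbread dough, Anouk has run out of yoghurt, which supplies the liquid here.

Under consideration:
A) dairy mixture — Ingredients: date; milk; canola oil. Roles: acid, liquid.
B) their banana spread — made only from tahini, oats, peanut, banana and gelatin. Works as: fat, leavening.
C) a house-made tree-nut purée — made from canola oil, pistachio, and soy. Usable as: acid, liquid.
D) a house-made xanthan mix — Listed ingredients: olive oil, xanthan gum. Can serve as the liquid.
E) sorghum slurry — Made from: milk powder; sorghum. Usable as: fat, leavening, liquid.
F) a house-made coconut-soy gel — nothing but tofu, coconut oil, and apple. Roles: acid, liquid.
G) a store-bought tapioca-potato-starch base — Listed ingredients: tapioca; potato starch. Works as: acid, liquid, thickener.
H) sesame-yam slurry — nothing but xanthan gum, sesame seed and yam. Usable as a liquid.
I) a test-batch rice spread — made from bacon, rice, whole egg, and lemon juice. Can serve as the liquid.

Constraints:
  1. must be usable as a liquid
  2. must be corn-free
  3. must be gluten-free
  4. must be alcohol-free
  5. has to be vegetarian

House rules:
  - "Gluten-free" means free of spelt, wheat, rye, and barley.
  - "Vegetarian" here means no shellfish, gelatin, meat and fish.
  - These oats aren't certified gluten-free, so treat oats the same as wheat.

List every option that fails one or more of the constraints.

B, I

A: every rule checks out — valid
B: not usable as a liquid; has oats, so not gluten-free (and 1 more) — no
C: only soy, pistachio and canola oil; none excluded — valid
D: every rule checks out — valid
E: vegetarian, no alcohol — OK
F: only coconut oil, tofu, and apple; none excluded — valid
G: works as a liquid, gluten-free, no alcohol — valid
H: nothing on the exclusion list — valid
I: has bacon, so not vegetarian — reject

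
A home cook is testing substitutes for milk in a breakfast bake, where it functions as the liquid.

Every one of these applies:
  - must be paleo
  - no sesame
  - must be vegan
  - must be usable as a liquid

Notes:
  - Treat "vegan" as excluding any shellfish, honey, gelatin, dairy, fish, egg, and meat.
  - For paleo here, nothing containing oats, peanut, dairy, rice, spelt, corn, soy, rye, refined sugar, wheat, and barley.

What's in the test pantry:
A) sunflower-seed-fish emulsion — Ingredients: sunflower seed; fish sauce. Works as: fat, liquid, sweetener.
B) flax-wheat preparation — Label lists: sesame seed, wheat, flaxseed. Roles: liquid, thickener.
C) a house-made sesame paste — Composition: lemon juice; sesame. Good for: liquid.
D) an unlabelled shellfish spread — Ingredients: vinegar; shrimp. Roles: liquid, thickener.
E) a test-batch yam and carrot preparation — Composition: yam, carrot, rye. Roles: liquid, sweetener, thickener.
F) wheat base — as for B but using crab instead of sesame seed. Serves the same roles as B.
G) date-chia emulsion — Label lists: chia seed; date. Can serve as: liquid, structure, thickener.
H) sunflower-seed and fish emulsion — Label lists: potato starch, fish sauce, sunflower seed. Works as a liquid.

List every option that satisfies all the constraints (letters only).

A: has fish sauce, so not vegan — reject
B: has wheat, so not paleo; has sesame seed, so not sesame-free — no
C: has sesame, so not sesame-free — no
D: has shrimp, so not vegan — reject
E: has rye, so not paleo — out
F: has crab, so not vegan; has wheat, so not paleo — reject
G: nothing on the exclusion list — valid
H: has fish sauce, so not vegan — reject

G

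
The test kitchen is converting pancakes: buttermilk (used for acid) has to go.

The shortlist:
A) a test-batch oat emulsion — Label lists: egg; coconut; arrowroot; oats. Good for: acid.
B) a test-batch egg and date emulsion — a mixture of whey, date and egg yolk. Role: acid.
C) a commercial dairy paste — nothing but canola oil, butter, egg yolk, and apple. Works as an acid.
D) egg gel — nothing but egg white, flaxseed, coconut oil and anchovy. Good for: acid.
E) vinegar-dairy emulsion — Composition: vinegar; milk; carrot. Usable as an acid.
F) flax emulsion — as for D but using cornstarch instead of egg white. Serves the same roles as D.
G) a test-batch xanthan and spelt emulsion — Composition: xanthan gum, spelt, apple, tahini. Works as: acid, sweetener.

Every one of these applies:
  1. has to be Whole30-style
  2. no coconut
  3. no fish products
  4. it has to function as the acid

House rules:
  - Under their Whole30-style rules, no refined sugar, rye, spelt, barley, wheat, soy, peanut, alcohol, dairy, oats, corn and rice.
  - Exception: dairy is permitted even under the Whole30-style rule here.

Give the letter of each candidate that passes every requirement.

B, C, E

A: has oats, so not Whole30-style; has coconut, so not coconut-free — no
B: dairy is permitted under the Whole30-style carve-out; nothing else excluded — valid
C: dairy is permitted under the Whole30-style carve-out; nothing else excluded — OK
D: has coconut oil, so not coconut-free; has anchovy, so not fish-free — out
E: dairy is permitted under the Whole30-style carve-out; nothing else excluded — valid
F: has cornstarch, so not Whole30-style; has coconut oil, so not coconut-free (and 1 more) — out
G: has spelt, so not Whole30-style — out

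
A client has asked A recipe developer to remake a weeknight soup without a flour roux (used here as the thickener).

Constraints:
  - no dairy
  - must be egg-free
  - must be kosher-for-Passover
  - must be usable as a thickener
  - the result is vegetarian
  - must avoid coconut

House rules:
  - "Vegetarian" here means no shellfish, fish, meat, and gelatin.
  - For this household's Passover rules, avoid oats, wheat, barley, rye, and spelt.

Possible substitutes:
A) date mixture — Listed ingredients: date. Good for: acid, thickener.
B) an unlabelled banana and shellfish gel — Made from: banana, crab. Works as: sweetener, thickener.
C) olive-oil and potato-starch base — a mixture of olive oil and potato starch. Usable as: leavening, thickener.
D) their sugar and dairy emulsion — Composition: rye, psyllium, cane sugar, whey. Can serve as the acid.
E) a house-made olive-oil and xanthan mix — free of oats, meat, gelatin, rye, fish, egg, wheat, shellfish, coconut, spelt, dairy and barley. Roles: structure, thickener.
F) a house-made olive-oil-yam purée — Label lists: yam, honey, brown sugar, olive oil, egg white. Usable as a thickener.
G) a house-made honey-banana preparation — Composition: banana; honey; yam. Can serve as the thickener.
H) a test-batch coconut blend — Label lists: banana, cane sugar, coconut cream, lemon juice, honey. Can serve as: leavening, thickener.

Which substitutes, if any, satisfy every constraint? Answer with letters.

A: every rule checks out — OK
B: has crab, so not vegetarian — no
C: works as a thickener, no coconut, vegetarian — valid
D: not usable as a thickener; has rye, so not kosher-for-Passover (and 1 more) — out
E: works as a thickener, no egg, kosher-for-Passover — OK
F: has egg white, so not egg-free — out
G: all constraints satisfied — OK
H: has coconut cream, so not coconut-free — no

A, C, E, G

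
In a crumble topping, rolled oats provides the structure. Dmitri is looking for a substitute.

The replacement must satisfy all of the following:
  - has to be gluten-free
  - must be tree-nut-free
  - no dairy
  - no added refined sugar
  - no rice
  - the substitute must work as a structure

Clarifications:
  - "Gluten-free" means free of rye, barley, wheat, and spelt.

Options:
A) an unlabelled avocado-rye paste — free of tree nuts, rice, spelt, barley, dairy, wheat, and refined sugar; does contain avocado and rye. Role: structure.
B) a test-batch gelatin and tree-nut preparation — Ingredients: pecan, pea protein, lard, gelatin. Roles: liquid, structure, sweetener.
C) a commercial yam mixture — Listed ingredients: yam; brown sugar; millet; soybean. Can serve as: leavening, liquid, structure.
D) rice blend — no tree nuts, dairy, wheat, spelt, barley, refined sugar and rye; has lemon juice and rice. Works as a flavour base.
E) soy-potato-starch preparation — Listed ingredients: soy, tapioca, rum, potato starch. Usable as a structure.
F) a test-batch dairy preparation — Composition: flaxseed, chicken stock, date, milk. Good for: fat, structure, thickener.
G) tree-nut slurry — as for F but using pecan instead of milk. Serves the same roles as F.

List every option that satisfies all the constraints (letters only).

A: has rye, so not gluten-free — out
B: has pecan, so not tree-nut-free — out
C: has brown sugar, so not no-added-sugar — reject
D: not usable as a structure; has rice, so not rice-free — out
E: works as a structure, gluten-free, no refined sugar — OK
F: has milk, so not dairy-free — out
G: has pecan, so not tree-nut-free — no

E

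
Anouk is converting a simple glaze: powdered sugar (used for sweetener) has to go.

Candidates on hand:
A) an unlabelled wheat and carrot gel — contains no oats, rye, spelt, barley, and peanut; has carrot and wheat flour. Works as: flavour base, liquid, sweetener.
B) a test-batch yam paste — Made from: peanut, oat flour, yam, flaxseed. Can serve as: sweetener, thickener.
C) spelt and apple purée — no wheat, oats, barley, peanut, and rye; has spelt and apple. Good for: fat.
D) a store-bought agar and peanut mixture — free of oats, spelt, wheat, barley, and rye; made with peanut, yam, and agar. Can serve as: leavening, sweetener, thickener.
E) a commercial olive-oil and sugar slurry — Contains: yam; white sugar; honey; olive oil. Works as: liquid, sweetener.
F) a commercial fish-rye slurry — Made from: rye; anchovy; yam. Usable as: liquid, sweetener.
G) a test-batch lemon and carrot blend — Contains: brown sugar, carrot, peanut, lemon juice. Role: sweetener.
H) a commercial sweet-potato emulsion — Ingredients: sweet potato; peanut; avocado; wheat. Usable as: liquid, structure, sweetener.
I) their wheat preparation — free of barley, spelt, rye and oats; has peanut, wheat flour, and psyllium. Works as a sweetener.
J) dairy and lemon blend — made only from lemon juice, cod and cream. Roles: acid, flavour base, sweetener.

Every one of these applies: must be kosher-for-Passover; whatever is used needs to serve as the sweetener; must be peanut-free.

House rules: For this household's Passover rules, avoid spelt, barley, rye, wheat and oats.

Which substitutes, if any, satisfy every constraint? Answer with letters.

A: has wheat flour, so not kosher-for-Passover — no
B: has oat flour, so not kosher-for-Passover; has peanut, so not peanut-free — reject
C: not usable as a sweetener; has spelt, so not kosher-for-Passover — reject
D: has peanut, so not peanut-free — out
E: honey and white sugar etc. — none of it excluded — valid
F: has rye, so not kosher-for-Passover — reject
G: has peanut, so not peanut-free — no
H: has wheat, so not kosher-for-Passover; has peanut, so not peanut-free — out
I: has wheat flour, so not kosher-for-Passover; has peanut, so not peanut-free — reject
J: no peanut, kosher-for-Passover — keep

E, J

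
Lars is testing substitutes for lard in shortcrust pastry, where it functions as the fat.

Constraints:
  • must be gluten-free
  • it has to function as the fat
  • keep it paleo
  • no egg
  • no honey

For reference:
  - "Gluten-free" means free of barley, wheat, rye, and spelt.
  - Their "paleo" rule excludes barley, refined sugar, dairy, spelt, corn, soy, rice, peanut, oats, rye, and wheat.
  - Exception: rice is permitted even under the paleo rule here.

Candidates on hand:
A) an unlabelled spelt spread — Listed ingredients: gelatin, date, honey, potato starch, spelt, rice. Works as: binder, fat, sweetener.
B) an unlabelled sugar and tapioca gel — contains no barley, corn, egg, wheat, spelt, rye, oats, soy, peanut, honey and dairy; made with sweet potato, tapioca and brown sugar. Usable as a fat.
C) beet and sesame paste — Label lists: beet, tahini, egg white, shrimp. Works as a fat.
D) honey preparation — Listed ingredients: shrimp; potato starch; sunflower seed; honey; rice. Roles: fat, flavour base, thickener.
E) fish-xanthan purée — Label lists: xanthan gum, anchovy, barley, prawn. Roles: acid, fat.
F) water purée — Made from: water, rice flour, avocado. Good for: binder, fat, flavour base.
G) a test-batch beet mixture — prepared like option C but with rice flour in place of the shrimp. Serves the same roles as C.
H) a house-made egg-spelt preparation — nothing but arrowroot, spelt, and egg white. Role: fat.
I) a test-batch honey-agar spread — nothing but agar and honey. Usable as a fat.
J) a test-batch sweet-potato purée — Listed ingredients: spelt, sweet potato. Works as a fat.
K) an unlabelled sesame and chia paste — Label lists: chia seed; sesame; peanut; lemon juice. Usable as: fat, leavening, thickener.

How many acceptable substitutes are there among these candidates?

1

A: has spelt, so not gluten-free; has spelt, so not paleo (and 1 more) — no
B: has brown sugar, so not paleo — reject
C: has egg white, so not egg-free — reject
D: has honey, so not honey-free — out
E: has barley, so not gluten-free; has barley, so not paleo — no
F: rice is permitted under the paleo carve-out; nothing else excluded — OK
G: has egg white, so not egg-free — reject
H: has spelt, so not gluten-free; has spelt, so not paleo (and 1 more) — out
I: has honey, so not honey-free — no
J: has spelt, so not gluten-free; has spelt, so not paleo — reject
K: has peanut, so not paleo — reject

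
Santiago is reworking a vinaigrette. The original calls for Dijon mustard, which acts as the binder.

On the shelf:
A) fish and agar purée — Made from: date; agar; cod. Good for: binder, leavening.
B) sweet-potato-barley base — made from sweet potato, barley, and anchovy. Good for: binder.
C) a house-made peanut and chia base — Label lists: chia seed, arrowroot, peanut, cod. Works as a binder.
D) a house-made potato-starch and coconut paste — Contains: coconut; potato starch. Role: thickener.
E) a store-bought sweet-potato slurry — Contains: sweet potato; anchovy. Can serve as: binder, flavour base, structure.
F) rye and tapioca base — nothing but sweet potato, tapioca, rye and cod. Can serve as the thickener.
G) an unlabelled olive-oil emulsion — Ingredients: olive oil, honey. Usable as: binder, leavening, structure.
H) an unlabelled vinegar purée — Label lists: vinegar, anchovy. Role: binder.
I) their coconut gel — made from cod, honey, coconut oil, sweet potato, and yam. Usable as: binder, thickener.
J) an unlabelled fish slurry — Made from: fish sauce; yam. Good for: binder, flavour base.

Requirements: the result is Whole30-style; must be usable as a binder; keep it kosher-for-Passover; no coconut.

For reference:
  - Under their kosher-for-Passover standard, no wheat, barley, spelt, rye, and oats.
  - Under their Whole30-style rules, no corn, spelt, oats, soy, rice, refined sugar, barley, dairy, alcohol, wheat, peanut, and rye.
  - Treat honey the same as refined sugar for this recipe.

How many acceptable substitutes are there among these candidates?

4

A: works as a binder, no coconut, Whole30-style — OK
B: has barley, so not kosher-for-Passover; has barley, so not Whole30-style — out
C: has peanut, so not Whole30-style — out
D: not usable as a binder; has coconut, so not coconut-free — no
E: works as a binder, Whole30-style, kosher-for-Passover — valid
F: not usable as a binder; has rye, so not kosher-for-Passover (and 1 more) — reject
G: has honey, so not Whole30-style — no
H: no coconut, kosher-for-Passover — valid
I: has honey, so not Whole30-style; has coconut oil, so not coconut-free — out
J: every rule checks out — OK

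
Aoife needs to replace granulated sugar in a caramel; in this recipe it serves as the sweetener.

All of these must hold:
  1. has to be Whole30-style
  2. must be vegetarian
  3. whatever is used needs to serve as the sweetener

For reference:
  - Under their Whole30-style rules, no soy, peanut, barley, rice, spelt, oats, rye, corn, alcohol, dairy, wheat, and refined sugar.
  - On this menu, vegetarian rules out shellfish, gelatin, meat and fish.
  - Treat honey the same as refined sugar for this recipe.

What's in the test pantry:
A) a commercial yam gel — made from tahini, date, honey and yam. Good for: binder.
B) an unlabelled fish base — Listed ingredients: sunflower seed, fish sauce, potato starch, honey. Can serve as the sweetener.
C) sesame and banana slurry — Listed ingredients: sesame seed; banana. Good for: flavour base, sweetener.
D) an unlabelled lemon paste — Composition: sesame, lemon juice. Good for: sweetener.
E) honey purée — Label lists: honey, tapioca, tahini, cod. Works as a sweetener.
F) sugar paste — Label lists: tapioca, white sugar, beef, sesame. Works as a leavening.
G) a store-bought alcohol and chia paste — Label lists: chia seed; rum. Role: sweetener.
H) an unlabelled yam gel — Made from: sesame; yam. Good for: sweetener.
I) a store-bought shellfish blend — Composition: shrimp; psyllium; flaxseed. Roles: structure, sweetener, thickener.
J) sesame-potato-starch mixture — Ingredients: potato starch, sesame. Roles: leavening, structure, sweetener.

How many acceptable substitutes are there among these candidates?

4

A: not usable as a sweetener; has honey, so not Whole30-style — out
B: has honey, so not Whole30-style; has fish sauce, so not vegetarian — reject
C: only sesame seed and banana; none excluded — valid
D: Whole30-style, vegetarian — keep
E: has honey, so not Whole30-style; has cod, so not vegetarian — reject
F: not usable as a sweetener; has white sugar, so not Whole30-style (and 1 more) — reject
G: has rum, so not Whole30-style — out
H: only sesame and yam; none excluded — keep
I: has shrimp, so not vegetarian — no
J: nothing on the exclusion list — OK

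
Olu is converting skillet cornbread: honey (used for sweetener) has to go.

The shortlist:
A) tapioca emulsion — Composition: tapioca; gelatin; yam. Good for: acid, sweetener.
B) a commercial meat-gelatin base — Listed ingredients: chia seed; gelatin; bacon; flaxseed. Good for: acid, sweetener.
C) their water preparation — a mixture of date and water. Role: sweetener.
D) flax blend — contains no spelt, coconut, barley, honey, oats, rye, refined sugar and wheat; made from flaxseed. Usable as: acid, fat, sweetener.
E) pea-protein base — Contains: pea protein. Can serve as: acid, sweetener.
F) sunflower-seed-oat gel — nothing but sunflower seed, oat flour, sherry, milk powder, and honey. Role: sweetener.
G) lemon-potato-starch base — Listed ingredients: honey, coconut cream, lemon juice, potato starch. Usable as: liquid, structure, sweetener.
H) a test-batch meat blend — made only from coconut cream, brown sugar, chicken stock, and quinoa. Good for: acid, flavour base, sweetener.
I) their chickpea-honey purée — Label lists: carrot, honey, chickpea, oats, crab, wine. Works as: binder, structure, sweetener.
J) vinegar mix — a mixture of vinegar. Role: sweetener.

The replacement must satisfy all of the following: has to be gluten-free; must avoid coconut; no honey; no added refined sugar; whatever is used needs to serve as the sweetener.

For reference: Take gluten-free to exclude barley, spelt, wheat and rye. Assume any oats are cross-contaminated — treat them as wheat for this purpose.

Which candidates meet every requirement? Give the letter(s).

A: only gelatin, tapioca and yam; none excluded — valid
B: no honey, no coconut — keep
C: works as a sweetener, no honey, no refined sugar — valid
D: no refined sugar, gluten-free — keep
E: only pea protein; none excluded — keep
F: has oat flour, so not gluten-free; has honey, so not honey-free — no
G: has coconut cream, so not coconut-free; has honey, so not honey-free — no
H: has coconut cream, so not coconut-free; has brown sugar, so not no-added-sugar — out
I: has oats, so not gluten-free; has honey, so not honey-free — no
J: gluten-free, no coconut — OK

A, B, C, D, E, J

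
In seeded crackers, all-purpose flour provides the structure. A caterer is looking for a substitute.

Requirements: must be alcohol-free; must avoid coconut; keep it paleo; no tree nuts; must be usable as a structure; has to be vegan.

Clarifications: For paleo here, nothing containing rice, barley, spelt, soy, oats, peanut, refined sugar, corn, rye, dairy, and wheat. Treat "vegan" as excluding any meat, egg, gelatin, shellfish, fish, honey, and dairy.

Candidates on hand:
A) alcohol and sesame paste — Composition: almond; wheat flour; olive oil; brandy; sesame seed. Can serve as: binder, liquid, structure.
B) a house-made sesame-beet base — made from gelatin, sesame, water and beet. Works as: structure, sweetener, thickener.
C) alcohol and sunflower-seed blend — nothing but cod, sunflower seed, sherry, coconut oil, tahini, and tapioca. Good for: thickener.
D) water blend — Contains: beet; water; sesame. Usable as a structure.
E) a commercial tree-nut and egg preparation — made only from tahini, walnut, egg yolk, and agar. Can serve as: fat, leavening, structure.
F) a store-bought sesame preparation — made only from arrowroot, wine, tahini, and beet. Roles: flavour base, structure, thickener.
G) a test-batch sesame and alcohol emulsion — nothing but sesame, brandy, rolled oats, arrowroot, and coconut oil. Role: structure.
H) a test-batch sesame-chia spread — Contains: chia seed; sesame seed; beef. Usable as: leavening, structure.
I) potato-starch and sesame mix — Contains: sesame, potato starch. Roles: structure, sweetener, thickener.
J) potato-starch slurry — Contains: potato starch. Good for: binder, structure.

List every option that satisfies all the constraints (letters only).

A: has wheat flour, so not paleo; has almond, so not tree-nut-free (and 1 more) — reject
B: has gelatin, so not vegan — out
C: not usable as a structure; has cod, so not vegan (and 2 more) — no
D: only sesame, beet, and water; none excluded — valid
E: has egg yolk, so not vegan; has walnut, so not tree-nut-free — reject
F: has wine, so not alcohol-free — out
G: has rolled oats, so not paleo; has coconut oil, so not coconut-free (and 1 more) — reject
H: has beef, so not vegan — out
I: all constraints satisfied — valid
J: nothing on the exclusion list — valid

D, I, J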